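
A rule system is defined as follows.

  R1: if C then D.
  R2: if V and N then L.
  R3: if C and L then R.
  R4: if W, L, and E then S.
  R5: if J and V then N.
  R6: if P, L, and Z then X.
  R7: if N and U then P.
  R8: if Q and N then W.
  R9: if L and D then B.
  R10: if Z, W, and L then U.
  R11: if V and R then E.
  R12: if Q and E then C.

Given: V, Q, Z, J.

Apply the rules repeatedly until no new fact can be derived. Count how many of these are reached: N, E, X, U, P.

4

From J and V, R5 gives N.
From V and N, R2 gives L.
Q and N hold, so W follows (R8).
From Z, W, and L, R10 gives U.
N and U hold, so P follows (R7).
From P, L, and Z, R6 gives X.
N: reached.
E would need V and R (R11), but R is never established.
X: reached.
U: reached.
P: reached.
Reached: N, X, U, and P — 4 of the 5.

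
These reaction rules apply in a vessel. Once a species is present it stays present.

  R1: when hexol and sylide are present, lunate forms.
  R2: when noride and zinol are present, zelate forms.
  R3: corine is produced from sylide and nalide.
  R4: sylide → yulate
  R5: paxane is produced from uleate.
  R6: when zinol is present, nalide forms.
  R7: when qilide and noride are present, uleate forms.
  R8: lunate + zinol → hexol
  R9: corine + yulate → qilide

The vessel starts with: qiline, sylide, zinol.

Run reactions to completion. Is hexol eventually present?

hexol would need lunate and zinol (R8), but lunate never forms.

No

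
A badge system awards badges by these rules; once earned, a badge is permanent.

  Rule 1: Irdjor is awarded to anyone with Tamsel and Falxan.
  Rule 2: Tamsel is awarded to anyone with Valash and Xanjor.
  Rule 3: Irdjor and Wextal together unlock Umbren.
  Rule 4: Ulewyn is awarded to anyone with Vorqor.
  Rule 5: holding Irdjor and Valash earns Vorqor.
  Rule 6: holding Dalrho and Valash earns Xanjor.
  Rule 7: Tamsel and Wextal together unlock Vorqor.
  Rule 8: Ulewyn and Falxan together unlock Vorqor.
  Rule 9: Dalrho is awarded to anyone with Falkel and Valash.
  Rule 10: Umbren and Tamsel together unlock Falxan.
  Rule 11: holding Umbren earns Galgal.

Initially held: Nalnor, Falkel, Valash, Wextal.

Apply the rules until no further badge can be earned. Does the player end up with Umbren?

No

Umbren would need Irdjor and Wextal (Rule 3), but Irdjor is never earned.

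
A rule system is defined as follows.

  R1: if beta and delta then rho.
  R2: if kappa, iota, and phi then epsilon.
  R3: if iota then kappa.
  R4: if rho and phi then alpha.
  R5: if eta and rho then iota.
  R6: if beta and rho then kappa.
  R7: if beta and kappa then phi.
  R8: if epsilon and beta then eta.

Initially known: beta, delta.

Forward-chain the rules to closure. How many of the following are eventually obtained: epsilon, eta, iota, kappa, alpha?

From beta and delta, R1 gives rho.
From beta and rho, R6 gives kappa.
beta and kappa hold, so phi follows (R7).
rho and phi hold, so alpha follows (R4).
epsilon would need kappa, iota, and phi (R2), but iota is never established.
eta would need epsilon and beta (R8), but epsilon is never established.
iota would need eta and rho (R5), but eta is never established.
kappa: reached.
alpha: reached.
Reached: kappa and alpha — 2 of the 5.

2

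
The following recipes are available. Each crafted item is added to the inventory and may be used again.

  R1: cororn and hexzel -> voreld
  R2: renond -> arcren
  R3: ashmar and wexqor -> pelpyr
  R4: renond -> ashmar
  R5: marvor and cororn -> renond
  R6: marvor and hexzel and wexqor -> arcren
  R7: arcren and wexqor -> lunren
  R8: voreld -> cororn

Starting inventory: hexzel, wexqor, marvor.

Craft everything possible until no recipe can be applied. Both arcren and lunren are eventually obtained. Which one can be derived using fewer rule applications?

arcren

arcren: Using R6, marvor, hexzel, and wexqor make arcren. [1 rule application]
lunren: Using R6, marvor, hexzel, and wexqor make arcren. arcren and wexqor -> lunren (R7). [2 rule applications]
arcren needs fewer.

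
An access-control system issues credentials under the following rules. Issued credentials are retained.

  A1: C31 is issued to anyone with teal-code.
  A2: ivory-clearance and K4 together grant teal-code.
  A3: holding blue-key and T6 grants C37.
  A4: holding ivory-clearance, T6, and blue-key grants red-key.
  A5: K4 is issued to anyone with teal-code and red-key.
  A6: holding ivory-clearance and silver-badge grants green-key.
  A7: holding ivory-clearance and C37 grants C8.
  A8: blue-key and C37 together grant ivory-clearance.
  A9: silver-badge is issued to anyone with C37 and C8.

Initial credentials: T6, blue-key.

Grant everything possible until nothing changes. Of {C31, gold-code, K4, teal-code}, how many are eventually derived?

C31 would need teal-code (A1), but teal-code is never granted.
No rule produces gold-code, and it is not given.
K4 would need teal-code and red-key (A5), but teal-code is never granted.
teal-code would need ivory-clearance and K4 (A2), but K4 is never granted.
None of the 4 are reached.

0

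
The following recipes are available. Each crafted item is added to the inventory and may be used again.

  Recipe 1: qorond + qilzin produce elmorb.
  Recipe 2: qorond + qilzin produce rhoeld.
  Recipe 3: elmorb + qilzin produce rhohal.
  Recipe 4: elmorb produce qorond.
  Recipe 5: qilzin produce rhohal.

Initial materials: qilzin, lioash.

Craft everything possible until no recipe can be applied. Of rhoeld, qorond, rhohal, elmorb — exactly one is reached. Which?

rhohal

Using Recipe 5, qilzin makes rhohal.
rhoeld would need qorond and qilzin (Recipe 2), but qorond is never obtained. elmorb would need qorond and qilzin (Recipe 1), but qorond is never obtained. qorond would need elmorb (Recipe 4), but elmorb is never obtained.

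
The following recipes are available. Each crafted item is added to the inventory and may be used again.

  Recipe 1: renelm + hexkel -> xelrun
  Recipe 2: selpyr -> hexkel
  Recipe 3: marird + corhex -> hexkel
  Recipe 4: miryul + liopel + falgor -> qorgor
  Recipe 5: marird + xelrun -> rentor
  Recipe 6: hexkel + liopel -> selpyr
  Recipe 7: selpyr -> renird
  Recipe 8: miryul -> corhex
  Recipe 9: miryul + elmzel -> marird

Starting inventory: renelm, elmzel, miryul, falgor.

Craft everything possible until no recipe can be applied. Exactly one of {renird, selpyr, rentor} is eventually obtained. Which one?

miryul + elmzel -> marird (Recipe 9).
Using Recipe 8, miryul makes corhex.
marird + corhex -> hexkel (Recipe 3).
Using Recipe 1, renelm and hexkel make xelrun.
marird + xelrun -> rentor (Recipe 5).
renird would need selpyr (Recipe 7), but selpyr is never obtained. selpyr would need hexkel and liopel (Recipe 6), but liopel is never obtained.

rentor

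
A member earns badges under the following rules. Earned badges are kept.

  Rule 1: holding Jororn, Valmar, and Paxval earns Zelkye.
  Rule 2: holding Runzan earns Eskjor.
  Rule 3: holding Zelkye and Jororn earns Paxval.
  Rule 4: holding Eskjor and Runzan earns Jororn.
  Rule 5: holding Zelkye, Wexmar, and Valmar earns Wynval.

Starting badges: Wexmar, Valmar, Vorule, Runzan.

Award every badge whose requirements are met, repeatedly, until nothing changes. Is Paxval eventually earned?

No

Paxval would need Zelkye and Jororn (Rule 3), but Zelkye is never earned.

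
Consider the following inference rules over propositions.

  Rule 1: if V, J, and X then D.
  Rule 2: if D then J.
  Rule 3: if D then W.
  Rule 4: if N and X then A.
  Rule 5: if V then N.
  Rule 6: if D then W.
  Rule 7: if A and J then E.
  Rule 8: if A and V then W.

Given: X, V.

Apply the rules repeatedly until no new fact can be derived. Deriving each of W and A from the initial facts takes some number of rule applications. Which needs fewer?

A: V holds, so N follows (Rule 5). N and X hold, so A follows (Rule 4). [2 rule applications]
W: From V, Rule 5 gives N. From N and X, Rule 4 gives A. A and V hold, so W follows (Rule 8). [3 rule applications]
A needs fewer.

A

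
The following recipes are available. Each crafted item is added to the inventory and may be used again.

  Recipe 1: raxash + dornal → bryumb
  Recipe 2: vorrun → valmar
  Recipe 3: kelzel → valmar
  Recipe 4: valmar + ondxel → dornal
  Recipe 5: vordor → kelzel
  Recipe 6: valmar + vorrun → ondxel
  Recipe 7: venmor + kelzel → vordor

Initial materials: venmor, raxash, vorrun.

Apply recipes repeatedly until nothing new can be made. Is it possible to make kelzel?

kelzel would need vordor (Recipe 5), but vordor is never obtained.

No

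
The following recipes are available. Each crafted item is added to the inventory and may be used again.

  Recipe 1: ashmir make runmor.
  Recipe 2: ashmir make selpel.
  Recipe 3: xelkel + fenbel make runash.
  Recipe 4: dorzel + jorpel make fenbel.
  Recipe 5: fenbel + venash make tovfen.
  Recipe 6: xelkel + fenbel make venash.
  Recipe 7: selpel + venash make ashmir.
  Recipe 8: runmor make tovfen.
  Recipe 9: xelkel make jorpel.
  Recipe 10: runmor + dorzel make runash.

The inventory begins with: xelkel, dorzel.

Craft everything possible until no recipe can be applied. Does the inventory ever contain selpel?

selpel would need ashmir (Recipe 2), but ashmir is never obtained.

No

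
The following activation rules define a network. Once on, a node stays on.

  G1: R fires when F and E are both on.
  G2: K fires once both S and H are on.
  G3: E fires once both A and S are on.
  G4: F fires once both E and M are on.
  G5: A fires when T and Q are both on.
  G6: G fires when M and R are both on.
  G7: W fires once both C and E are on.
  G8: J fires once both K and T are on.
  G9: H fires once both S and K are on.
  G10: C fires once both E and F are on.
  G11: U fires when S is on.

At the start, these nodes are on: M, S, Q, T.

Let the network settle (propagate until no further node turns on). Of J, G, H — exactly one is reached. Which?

G

T and Q are on, so A fires (G5).
G3: A and S on → E on.
G4: E and M on → F on.
G1: F and E on → R on.
M and R are on, so G fires (G6).
H would need S and K (G9), but K never turns on. J would need K and T (G8), but K never turns on.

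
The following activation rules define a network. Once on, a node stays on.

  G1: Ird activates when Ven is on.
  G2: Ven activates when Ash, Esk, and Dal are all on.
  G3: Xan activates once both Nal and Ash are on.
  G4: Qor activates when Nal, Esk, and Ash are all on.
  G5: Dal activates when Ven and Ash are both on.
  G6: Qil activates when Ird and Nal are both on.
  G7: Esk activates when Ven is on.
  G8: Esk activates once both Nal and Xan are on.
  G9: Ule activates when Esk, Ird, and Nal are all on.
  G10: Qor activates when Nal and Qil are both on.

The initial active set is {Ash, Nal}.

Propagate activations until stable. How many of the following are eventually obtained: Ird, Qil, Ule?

Ird would need Ven (G1), but Ven never turns on.
Qil would need Ird and Nal (G6), but Ird never turns on.
Ule would need Esk, Ird, and Nal (G9), but Ird never turns on.
None of the 3 are reached.

0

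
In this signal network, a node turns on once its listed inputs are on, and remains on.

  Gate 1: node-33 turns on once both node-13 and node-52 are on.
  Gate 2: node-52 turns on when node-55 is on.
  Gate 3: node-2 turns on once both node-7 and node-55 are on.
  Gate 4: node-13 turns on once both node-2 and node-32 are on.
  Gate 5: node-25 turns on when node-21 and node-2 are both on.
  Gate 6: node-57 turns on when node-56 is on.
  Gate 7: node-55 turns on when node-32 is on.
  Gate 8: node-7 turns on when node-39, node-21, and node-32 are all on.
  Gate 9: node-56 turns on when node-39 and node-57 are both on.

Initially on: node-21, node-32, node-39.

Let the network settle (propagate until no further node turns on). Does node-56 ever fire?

No

node-56 would need node-39 and node-57 (Gate 9), but node-57 never turns on.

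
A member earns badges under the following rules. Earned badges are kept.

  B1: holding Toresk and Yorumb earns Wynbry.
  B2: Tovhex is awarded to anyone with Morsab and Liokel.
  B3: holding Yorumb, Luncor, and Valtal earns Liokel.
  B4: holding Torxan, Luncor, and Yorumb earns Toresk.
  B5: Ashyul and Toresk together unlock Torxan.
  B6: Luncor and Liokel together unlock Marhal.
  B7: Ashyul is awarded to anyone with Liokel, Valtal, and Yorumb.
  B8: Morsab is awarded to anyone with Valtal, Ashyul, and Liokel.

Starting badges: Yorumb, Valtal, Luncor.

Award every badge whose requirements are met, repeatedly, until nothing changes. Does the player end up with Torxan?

No

Torxan would need Ashyul and Toresk (B5), but Toresk is never earned.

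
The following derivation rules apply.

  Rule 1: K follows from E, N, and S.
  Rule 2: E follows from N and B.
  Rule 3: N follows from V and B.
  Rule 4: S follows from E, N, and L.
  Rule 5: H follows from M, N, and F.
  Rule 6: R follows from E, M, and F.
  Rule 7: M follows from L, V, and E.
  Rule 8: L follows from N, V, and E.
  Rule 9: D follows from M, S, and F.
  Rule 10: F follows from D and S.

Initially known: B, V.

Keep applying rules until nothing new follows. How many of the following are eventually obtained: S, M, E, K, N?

5

From V and B, Rule 3 gives N.
From N and B, Rule 2 gives E.
N, V, and E hold, so L follows (Rule 8).
E, N, and L hold, so S follows (Rule 4).
From L, V, and E, Rule 7 gives M.
From E, N, and S, Rule 1 gives K.
S: reached.
M: reached.
E: reached.
K: reached.
N: reached.
All 5 are reached.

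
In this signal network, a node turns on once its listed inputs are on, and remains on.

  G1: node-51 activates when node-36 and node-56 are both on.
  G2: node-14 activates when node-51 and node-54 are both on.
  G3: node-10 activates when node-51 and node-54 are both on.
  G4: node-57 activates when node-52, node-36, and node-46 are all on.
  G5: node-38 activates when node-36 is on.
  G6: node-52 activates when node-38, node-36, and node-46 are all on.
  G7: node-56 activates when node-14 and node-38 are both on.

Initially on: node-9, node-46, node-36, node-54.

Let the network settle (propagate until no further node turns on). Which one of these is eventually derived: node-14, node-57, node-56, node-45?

node-57

node-36 is on, so node-38 activates (G5).
node-38, node-36, and node-46 are on, so node-52 activates (G6).
G4: node-52, node-36, and node-46 on → node-57 on.
node-56 would need node-14 and node-38 (G7), but node-14 never turns on. No rule produces node-45, and it is not given. node-14 would need node-51 and node-54 (G2), but node-51 never turns on.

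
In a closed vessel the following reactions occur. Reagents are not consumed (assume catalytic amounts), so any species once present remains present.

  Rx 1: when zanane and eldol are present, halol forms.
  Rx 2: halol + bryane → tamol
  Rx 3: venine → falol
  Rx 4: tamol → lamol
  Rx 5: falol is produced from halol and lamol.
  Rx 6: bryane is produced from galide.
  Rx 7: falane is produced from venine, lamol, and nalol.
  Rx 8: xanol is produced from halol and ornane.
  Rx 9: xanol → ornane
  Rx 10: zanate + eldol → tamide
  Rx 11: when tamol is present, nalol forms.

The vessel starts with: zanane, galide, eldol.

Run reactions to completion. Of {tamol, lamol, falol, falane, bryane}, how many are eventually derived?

galide present → bryane forms (Rx 6).
zanane and eldol present → halol forms (Rx 1).
halol and bryane present → tamol forms (Rx 2).
tamol present → lamol forms (Rx 4).
halol and lamol present → falol forms (Rx 5).
tamol: reached.
lamol: reached.
falol: reached.
falane would need venine, lamol, and nalol (Rx 7), but venine never forms.
bryane: reached.
Reached: tamol, lamol, falol, and bryane — 4 of the 5.

4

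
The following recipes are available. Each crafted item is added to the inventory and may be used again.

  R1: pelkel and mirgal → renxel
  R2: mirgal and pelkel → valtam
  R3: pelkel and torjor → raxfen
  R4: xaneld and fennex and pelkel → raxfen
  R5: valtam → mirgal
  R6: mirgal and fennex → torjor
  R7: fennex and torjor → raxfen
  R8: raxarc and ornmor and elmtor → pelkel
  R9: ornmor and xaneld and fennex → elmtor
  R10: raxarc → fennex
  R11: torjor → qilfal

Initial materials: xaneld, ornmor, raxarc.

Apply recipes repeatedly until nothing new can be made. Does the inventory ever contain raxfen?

raxarc → fennex (R10).
ornmor and xaneld and fennex → elmtor (R9).
Using R8, raxarc, ornmor, and elmtor make pelkel.
xaneld and fennex and pelkel → raxfen (R4).

Yes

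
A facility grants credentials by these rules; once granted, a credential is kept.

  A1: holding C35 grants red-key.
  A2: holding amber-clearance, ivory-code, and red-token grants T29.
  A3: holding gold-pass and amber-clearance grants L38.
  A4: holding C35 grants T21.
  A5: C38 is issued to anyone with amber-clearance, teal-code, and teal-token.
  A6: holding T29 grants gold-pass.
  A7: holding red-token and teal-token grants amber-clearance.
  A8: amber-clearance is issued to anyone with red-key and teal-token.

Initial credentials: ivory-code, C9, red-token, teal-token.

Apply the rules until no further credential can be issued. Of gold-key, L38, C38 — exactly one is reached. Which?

L38

Holding red-token and teal-token grants amber-clearance (A7).
Holding amber-clearance, ivory-code, and red-token grants T29 (A2).
Holding T29 grants gold-pass (A6).
Holding gold-pass and amber-clearance grants L38 (A3).
No rule produces gold-key, and it is not given. C38 would need amber-clearance, teal-code, and teal-token (A5), but teal-code is never granted.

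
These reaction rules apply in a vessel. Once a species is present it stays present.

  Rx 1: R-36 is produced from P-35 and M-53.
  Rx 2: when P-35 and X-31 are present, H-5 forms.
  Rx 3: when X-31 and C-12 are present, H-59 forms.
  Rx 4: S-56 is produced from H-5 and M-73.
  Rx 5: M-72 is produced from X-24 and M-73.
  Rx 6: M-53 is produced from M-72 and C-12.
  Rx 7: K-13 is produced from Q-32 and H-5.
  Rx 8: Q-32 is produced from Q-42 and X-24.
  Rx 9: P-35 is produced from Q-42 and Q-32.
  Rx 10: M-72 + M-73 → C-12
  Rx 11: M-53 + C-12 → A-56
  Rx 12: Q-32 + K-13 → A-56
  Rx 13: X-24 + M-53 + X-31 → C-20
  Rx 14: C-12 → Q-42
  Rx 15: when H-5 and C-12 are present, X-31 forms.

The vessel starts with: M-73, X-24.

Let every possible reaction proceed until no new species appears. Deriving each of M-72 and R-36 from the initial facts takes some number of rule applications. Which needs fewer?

M-72: X-24 and M-73 present → M-72 forms (Rx 5). [1 rule application]
R-36: X-24 and M-73 present → M-72 forms (Rx 5). M-72 and M-73 present → C-12 forms (Rx 10). M-72 and C-12 present → M-53 forms (Rx 6). C-12 present → Q-42 forms (Rx 14). Q-42 and X-24 present → Q-32 forms (Rx 8). Q-42 and Q-32 present → P-35 forms (Rx 9). P-35 and M-53 present → R-36 forms (Rx 1). [7 rule applications]
M-72 needs fewer.

M-72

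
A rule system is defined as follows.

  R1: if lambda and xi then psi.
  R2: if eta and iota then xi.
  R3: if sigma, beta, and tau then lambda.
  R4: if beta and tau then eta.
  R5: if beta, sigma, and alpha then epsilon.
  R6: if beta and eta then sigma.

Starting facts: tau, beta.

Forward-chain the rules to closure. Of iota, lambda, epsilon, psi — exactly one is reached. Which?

lambda

beta and tau hold, so eta follows (R4).
From beta and eta, R6 gives sigma.
sigma, beta, and tau hold, so lambda follows (R3).
psi would need lambda and xi (R1), but xi is never established. No rule produces iota, and it is not given. epsilon would need beta, sigma, and alpha (R5), but alpha is never established.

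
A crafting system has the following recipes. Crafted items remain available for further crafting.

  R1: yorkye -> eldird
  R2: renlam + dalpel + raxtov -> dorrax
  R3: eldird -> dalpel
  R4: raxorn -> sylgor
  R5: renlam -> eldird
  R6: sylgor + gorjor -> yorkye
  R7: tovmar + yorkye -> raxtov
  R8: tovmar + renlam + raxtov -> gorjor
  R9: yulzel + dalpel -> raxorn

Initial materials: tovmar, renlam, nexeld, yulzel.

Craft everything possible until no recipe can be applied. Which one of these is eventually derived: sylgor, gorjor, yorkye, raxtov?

sylgor

Using R5, renlam makes eldird.
eldird -> dalpel (R3).
Using R9, yulzel and dalpel make raxorn.
Using R4, raxorn makes sylgor.
gorjor would need tovmar, renlam, and raxtov (R8), but raxtov is never obtained. yorkye would need sylgor and gorjor (R6), but gorjor is never obtained. raxtov would need tovmar and yorkye (R7), but yorkye is never obtained.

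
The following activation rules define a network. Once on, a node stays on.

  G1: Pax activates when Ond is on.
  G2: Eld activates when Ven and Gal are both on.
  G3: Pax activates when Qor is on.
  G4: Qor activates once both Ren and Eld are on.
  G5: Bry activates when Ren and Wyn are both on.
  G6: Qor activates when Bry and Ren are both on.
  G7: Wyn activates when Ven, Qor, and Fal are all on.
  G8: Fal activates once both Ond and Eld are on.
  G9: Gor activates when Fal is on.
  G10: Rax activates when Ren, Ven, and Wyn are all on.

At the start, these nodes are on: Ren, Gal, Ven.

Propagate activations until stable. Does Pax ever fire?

G2: Ven and Gal on → Eld on.
G4: Ren and Eld on → Qor on.
Qor is on, so Pax activates (G3).

Yes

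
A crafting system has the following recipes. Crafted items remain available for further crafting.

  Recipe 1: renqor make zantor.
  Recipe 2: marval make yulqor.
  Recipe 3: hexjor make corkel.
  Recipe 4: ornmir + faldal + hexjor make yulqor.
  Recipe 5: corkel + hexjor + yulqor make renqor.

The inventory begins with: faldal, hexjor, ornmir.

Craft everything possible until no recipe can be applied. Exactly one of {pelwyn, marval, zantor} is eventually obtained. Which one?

zantor

Using Recipe 4, ornmir, faldal, and hexjor make yulqor.
Using Recipe 3, hexjor makes corkel.
corkel + hexjor + yulqor → renqor (Recipe 5).
Using Recipe 1, renqor makes zantor.
No rule produces marval, and it is not given. No rule produces pelwyn, and it is not given.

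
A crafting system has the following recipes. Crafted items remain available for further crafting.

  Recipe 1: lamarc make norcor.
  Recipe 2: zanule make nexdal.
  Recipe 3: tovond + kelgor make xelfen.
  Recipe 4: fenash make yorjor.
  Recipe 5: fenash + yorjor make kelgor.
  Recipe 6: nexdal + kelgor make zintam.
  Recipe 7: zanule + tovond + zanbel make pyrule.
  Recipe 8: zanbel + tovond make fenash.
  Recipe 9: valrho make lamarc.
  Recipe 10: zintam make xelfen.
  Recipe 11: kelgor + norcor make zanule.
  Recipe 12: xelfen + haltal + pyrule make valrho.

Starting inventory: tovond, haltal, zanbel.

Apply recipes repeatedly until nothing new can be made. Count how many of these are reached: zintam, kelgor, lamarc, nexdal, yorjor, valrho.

zanbel + tovond → fenash (Recipe 8).
fenash → yorjor (Recipe 4).
Using Recipe 5, fenash and yorjor make kelgor.
zintam would need nexdal and kelgor (Recipe 6), but nexdal is never obtained.
kelgor: reached.
lamarc would need valrho (Recipe 9), but valrho is never obtained.
nexdal would need zanule (Recipe 2), but zanule is never obtained.
yorjor: reached.
valrho would need xelfen, haltal, and pyrule (Recipe 12), but pyrule is never obtained.
Reached: kelgor and yorjor — 2 of the 6.

2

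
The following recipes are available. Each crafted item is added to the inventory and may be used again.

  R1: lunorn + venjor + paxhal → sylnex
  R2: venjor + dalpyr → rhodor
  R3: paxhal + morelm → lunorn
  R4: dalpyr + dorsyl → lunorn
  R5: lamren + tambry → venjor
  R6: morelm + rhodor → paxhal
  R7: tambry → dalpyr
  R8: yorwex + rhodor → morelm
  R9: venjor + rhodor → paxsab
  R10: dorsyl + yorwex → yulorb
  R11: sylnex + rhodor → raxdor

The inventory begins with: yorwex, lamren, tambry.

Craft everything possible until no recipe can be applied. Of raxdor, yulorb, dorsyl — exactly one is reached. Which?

lamren + tambry → venjor (R5).
tambry → dalpyr (R7).
Using R2, venjor and dalpyr make rhodor.
yorwex + rhodor → morelm (R8).
Using R6, morelm and rhodor make paxhal.
Using R3, paxhal and morelm make lunorn.
lunorn + venjor + paxhal → sylnex (R1).
sylnex + rhodor → raxdor (R11).
No rule produces dorsyl, and it is not given. yulorb would need dorsyl and yorwex (R10), but dorsyl is never obtained.

raxdor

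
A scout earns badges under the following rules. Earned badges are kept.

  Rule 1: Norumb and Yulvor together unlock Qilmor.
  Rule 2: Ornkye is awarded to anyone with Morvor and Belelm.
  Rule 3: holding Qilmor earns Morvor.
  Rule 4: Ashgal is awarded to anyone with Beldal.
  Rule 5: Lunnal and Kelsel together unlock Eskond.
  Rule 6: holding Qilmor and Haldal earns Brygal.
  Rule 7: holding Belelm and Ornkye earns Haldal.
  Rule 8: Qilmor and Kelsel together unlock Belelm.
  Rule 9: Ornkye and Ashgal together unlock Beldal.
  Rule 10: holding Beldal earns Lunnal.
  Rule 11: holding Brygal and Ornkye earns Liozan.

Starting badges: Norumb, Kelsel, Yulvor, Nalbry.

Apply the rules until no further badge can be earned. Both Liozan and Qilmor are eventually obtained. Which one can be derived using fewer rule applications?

Qilmor: With Norumb and Yulvor, Qilmor is earned (Rule 1). [1 rule application]
Liozan: With Norumb and Yulvor, Qilmor is earned (Rule 1). With Qilmor, Morvor is earned (Rule 3). With Qilmor and Kelsel, Belelm is earned (Rule 8). With Morvor and Belelm, Ornkye is earned (Rule 2). With Belelm and Ornkye, Haldal is earned (Rule 7). With Qilmor and Haldal, Brygal is earned (Rule 6). With Brygal and Ornkye, Liozan is earned (Rule 11). [7 rule applications]
Qilmor needs fewer.

Qilmor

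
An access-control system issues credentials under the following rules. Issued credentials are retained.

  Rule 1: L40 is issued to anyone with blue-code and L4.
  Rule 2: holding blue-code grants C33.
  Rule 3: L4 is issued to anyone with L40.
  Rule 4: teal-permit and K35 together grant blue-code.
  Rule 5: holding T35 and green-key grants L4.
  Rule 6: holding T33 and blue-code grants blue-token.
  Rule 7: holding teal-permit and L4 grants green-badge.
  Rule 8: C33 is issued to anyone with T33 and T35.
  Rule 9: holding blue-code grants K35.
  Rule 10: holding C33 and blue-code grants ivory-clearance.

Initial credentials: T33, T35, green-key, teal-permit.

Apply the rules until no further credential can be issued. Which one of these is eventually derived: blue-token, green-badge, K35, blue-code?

green-badge

Holding T35 and green-key grants L4 (Rule 5).
Holding teal-permit and L4 grants green-badge (Rule 7).
K35 would need blue-code (Rule 9), but blue-code is never granted. blue-token would need T33 and blue-code (Rule 6), but blue-code is never granted. blue-code would need teal-permit and K35 (Rule 4), but K35 is never granted.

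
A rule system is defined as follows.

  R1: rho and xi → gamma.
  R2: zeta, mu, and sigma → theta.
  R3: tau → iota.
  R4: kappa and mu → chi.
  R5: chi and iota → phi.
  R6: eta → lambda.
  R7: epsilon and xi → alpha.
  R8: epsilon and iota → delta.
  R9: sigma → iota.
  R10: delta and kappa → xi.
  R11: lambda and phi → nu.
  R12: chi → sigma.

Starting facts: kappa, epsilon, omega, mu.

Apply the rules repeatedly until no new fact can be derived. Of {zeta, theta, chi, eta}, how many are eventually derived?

From kappa and mu, R4 gives chi.
No rule produces zeta, and it is not given.
theta would need zeta, mu, and sigma (R2), but zeta is never established.
chi: reached.
No rule produces eta, and it is not given.
Reached: chi — 1 of the 4.

1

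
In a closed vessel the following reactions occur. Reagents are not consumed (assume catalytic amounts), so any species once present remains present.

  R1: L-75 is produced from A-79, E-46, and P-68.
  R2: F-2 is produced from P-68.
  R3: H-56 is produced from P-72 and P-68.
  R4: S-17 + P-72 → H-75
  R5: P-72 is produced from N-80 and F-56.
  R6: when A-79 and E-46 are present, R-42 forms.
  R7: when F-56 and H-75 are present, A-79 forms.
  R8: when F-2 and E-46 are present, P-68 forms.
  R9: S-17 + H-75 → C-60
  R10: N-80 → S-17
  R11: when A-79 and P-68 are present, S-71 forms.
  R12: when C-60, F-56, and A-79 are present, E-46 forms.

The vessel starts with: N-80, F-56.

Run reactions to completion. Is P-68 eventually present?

P-68 would need F-2 and E-46 (R8), but F-2 never forms.

No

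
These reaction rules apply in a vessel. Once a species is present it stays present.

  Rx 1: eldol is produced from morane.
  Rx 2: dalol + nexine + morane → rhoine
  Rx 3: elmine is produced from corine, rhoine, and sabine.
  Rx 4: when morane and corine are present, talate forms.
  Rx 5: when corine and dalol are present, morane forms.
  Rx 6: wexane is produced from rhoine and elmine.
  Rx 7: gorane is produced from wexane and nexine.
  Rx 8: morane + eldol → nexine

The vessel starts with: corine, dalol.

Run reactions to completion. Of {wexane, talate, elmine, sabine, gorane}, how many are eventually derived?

corine and dalol present → morane forms (Rx 5).
morane and corine present → talate forms (Rx 4).
wexane would need rhoine and elmine (Rx 6), but elmine never forms.
talate: reached.
elmine would need corine, rhoine, and sabine (Rx 3), but sabine never forms.
No rule produces sabine, and it is not given.
gorane would need wexane and nexine (Rx 7), but wexane never forms.
Reached: talate — 1 of the 5.

1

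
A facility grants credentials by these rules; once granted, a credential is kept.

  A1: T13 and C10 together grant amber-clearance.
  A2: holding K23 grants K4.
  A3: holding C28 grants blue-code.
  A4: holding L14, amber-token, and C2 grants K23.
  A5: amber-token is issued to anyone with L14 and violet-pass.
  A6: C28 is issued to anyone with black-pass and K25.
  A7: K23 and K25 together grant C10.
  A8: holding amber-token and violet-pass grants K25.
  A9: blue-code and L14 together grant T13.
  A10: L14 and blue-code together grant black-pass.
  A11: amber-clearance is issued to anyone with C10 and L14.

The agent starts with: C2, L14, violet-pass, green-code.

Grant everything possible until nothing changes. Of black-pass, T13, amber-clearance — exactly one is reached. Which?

Holding L14 and violet-pass grants amber-token (A5).
Holding L14, amber-token, and C2 grants K23 (A4).
Holding amber-token and violet-pass grants K25 (A8).
Holding K23 and K25 grants C10 (A7).
Holding C10 and L14 grants amber-clearance (A11).
T13 would need blue-code and L14 (A9), but blue-code is never granted. black-pass would need L14 and blue-code (A10), but blue-code is never granted.

amber-clearance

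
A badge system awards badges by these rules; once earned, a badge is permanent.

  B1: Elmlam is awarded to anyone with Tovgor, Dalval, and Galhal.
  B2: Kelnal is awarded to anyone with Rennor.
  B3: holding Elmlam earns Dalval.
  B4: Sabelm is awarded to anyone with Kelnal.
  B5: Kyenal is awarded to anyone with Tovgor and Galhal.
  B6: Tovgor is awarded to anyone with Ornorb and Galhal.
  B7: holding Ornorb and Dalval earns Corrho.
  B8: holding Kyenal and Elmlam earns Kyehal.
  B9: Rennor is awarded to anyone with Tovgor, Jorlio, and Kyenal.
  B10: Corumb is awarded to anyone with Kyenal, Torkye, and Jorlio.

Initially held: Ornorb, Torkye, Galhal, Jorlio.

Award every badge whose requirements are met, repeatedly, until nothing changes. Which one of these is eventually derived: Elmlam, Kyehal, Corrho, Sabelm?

With Ornorb and Galhal, Tovgor is earned (B6).
With Tovgor and Galhal, Kyenal is earned (B5).
With Tovgor, Jorlio, and Kyenal, Rennor is earned (B9).
With Rennor, Kelnal is earned (B2).
With Kelnal, Sabelm is earned (B4).
Corrho would need Ornorb and Dalval (B7), but Dalval is never earned. Elmlam would need Tovgor, Dalval, and Galhal (B1), but Dalval is never earned. Kyehal would need Kyenal and Elmlam (B8), but Elmlam is never earned.

Sabelm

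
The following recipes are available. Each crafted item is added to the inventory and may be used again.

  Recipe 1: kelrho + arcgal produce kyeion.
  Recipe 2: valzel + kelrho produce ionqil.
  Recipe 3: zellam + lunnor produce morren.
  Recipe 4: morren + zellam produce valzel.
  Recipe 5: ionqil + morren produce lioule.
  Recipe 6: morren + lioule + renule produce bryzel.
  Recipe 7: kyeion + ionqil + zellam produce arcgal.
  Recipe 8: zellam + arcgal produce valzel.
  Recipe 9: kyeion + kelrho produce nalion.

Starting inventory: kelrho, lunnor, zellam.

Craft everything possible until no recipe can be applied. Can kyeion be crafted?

No

kyeion would need kelrho and arcgal (Recipe 1), but arcgal is never obtained.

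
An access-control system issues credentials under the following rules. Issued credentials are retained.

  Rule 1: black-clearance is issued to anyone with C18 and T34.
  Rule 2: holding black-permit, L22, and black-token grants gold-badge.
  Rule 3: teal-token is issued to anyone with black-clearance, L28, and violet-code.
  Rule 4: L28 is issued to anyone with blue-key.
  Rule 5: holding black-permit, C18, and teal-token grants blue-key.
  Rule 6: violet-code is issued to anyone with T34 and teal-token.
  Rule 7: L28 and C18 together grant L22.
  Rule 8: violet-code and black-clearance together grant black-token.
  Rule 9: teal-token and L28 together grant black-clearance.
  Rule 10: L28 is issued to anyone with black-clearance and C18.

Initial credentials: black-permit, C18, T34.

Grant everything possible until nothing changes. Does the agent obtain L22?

Yes

Holding C18 and T34 grants black-clearance (Rule 1).
Holding black-clearance and C18 grants L28 (Rule 10).
Holding L28 and C18 grants L22 (Rule 7).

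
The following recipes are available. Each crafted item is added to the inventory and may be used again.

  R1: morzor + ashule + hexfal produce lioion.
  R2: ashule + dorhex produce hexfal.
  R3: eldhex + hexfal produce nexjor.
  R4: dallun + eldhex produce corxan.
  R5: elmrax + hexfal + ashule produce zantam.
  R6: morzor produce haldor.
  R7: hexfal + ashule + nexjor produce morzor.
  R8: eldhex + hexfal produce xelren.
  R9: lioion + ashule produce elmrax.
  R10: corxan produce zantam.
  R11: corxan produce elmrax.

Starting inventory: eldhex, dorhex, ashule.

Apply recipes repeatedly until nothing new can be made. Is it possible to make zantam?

ashule + dorhex → hexfal (R2).
eldhex + hexfal → nexjor (R3).
Using R7, hexfal, ashule, and nexjor make morzor.
Using R1, morzor, ashule, and hexfal make lioion.
Using R9, lioion and ashule make elmrax.
elmrax + hexfal + ashule → zantam (R5).

Yes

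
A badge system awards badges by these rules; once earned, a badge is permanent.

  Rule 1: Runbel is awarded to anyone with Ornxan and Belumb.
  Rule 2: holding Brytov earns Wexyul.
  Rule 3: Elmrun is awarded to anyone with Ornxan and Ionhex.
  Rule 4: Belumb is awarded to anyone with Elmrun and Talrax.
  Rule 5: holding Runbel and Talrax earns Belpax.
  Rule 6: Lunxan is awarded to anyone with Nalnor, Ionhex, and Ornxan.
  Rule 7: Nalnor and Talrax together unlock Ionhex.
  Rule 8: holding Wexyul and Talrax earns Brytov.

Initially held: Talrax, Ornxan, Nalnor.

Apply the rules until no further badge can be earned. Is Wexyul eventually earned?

Wexyul would need Brytov (Rule 2), but Brytov is never earned.

No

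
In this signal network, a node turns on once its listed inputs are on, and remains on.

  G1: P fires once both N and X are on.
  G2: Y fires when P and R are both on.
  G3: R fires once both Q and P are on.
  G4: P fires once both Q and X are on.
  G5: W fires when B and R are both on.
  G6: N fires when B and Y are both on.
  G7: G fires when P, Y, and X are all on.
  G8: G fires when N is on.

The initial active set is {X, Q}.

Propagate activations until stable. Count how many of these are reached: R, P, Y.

3

G4: Q and X on → P on.
G3: Q and P on → R on.
G2: P and R on → Y on.
R: reached.
P: reached.
Y: reached.
All 3 are reached.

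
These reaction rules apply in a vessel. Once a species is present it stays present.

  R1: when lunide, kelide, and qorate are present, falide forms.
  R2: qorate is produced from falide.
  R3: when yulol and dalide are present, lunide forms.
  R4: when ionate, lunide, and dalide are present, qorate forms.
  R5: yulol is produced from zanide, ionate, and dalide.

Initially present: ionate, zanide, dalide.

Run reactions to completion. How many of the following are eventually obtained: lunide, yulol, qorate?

zanide, ionate, and dalide present → yulol forms (R5).
yulol and dalide present → lunide forms (R3).
ionate, lunide, and dalide present → qorate forms (R4).
lunide: reached.
yulol: reached.
qorate: reached.
All 3 are reached.

3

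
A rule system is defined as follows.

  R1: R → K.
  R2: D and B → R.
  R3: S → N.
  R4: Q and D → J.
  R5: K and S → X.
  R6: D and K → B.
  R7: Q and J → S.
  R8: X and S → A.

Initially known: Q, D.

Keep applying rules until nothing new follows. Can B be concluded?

No

B would need D and K (R6), but K is never established.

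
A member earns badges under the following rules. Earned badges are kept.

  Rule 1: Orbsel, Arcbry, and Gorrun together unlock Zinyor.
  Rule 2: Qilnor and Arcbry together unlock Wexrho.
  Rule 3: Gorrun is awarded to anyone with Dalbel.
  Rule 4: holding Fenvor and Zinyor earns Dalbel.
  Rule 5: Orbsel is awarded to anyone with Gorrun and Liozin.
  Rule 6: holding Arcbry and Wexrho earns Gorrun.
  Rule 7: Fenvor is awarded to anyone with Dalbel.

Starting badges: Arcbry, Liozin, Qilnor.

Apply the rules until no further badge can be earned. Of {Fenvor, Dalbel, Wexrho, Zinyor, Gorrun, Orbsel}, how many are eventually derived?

4

With Qilnor and Arcbry, Wexrho is earned (Rule 2).
With Arcbry and Wexrho, Gorrun is earned (Rule 6).
With Gorrun and Liozin, Orbsel is earned (Rule 5).
With Orbsel, Arcbry, and Gorrun, Zinyor is earned (Rule 1).
Fenvor would need Dalbel (Rule 7), but Dalbel is never earned.
Dalbel would need Fenvor and Zinyor (Rule 4), but Fenvor is never earned.
Wexrho: reached.
Zinyor: reached.
Gorrun: reached.
Orbsel: reached.
Reached: Wexrho, Zinyor, Gorrun, and Orbsel — 4 of the 6.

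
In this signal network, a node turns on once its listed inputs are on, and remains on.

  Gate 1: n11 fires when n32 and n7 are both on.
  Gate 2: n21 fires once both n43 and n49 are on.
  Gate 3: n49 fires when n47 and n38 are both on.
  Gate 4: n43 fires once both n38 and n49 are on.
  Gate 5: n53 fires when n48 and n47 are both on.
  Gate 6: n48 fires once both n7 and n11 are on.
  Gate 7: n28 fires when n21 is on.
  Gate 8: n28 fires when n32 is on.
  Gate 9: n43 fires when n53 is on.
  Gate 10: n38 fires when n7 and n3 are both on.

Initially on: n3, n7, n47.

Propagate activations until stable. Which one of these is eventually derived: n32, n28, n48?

n28

Gate 10: n7 and n3 on → n38 on.
Gate 3: n47 and n38 on → n49 on.
Gate 4: n38 and n49 on → n43 on.
n43 and n49 are on, so n21 fires (Gate 2).
Gate 7: n21 on → n28 on.
n48 would need n7 and n11 (Gate 6), but n11 never turns on. No rule produces n32, and it is not given.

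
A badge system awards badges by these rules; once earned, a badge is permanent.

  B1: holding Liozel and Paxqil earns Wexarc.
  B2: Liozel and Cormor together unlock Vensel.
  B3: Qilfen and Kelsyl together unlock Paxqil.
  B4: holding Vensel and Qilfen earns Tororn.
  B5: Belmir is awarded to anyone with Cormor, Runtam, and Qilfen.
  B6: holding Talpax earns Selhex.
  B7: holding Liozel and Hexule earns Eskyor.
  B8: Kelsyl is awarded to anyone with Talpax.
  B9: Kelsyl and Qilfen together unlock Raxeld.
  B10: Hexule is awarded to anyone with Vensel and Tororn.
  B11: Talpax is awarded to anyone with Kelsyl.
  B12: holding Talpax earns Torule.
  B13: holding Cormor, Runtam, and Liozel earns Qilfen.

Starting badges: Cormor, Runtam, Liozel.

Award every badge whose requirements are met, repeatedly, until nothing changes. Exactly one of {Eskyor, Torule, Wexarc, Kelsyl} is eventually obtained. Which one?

Eskyor

With Liozel and Cormor, Vensel is earned (B2).
With Cormor, Runtam, and Liozel, Qilfen is earned (B13).
With Vensel and Qilfen, Tororn is earned (B4).
With Vensel and Tororn, Hexule is earned (B10).
With Liozel and Hexule, Eskyor is earned (B7).
Kelsyl would need Talpax (B8), but Talpax is never earned. Wexarc would need Liozel and Paxqil (B1), but Paxqil is never earned. Torule would need Talpax (B12), but Talpax is never earned.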